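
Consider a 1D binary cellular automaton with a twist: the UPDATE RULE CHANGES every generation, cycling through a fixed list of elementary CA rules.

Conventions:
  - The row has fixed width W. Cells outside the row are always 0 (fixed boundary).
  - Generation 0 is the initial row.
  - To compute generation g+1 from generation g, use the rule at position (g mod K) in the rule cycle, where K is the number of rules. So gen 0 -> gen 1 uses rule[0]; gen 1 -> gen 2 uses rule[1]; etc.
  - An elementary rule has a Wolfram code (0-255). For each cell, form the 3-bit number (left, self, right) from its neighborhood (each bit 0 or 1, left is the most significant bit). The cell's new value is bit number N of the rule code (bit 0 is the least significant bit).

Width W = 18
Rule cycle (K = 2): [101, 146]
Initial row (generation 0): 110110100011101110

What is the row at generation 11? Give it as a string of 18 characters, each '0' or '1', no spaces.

Gen 0: 110110100011101110
Gen 1 (rule 101): 011011101000110010
Gen 2 (rule 146): 100001000101001101
Gen 3 (rule 101): 101101010111000111
Gen 4 (rule 146): 000000000010101010
Gen 5 (rule 101): 111111111011111110
Gen 6 (rule 146): 011111110001111101
Gen 7 (rule 101): 000000010100000111
Gen 8 (rule 146): 000000100010001010
Gen 9 (rule 101): 111110101010101110
Gen 10 (rule 146): 011100000000000101
Gen 11 (rule 101): 000101111111110111

Answer: 000101111111110111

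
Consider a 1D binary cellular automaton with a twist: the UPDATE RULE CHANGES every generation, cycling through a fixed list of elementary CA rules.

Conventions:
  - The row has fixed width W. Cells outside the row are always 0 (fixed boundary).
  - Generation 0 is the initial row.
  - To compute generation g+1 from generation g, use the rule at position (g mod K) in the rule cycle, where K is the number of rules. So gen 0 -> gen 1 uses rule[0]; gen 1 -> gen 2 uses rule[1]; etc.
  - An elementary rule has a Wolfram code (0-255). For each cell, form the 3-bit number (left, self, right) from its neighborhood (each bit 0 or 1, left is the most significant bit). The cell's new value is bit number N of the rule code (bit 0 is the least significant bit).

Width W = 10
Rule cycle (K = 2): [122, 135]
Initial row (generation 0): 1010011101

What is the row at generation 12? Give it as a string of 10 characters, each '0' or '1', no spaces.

Answer: 1011000111

Derivation:
Gen 0: 1010011101
Gen 1 (rule 122): 0101110110
Gen 2 (rule 135): 1100100000
Gen 3 (rule 122): 1111010000
Gen 4 (rule 135): 0110010111
Gen 5 (rule 122): 1111101101
Gen 6 (rule 135): 0111000001
Gen 7 (rule 122): 1101100010
Gen 8 (rule 135): 0000001110
Gen 9 (rule 122): 0000011011
Gen 10 (rule 135): 1111100000
Gen 11 (rule 122): 1000110000
Gen 12 (rule 135): 1011000111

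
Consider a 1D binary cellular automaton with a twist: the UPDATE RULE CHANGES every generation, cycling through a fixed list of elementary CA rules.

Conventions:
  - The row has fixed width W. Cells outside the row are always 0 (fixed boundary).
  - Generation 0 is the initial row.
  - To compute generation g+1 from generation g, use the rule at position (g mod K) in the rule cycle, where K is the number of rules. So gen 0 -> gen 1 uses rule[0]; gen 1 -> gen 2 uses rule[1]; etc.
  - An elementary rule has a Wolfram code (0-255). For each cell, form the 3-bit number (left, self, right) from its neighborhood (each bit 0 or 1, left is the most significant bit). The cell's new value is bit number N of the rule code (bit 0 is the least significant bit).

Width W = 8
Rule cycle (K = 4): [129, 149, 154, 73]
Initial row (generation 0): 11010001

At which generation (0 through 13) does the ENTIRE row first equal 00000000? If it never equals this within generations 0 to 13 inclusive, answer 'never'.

Answer: 5

Derivation:
Gen 0: 11010001
Gen 1 (rule 129): 00000100
Gen 2 (rule 149): 11110111
Gen 3 (rule 154): 11100110
Gen 4 (rule 73): 10100110
Gen 5 (rule 129): 00000000
Gen 6 (rule 149): 11111111
Gen 7 (rule 154): 11111110
Gen 8 (rule 73): 10000010
Gen 9 (rule 129): 00111000
Gen 10 (rule 149): 10010111
Gen 11 (rule 154): 01100110
Gen 12 (rule 73): 01100110
Gen 13 (rule 129): 00000000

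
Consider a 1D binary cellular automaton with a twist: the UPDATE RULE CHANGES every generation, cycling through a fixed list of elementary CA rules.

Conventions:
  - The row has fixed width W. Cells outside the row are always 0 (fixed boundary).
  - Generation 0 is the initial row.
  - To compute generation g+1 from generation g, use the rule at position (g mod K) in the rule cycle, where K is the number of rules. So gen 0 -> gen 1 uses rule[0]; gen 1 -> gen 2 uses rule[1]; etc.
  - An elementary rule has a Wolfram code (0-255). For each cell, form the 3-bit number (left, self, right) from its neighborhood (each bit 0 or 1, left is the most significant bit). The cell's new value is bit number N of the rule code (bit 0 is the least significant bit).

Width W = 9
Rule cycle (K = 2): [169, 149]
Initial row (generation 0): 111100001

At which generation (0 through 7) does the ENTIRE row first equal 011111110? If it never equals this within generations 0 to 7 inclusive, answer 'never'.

Gen 0: 111100001
Gen 1 (rule 169): 111001100
Gen 2 (rule 149): 010100011
Gen 3 (rule 169): 001001010
Gen 4 (rule 149): 101101011
Gen 5 (rule 169): 011010110
Gen 6 (rule 149): 000010001
Gen 7 (rule 169): 111000100

Answer: never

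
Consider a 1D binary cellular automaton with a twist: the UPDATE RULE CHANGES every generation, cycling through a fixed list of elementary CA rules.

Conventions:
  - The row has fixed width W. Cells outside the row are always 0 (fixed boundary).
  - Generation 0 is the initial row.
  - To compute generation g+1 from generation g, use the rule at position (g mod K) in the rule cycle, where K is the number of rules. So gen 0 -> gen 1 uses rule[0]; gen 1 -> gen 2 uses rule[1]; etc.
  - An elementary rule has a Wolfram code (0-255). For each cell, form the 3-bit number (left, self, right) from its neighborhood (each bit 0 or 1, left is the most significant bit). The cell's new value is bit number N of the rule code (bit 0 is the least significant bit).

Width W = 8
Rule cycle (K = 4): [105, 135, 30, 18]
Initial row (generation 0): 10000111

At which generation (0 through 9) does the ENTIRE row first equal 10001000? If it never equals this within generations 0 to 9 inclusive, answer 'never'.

Gen 0: 10000111
Gen 1 (rule 105): 00110101
Gen 2 (rule 135): 11000101
Gen 3 (rule 30): 10101101
Gen 4 (rule 18): 00000000
Gen 5 (rule 105): 11111111
Gen 6 (rule 135): 01111110
Gen 7 (rule 30): 11000001
Gen 8 (rule 18): 00100010
Gen 9 (rule 105): 10001000

Answer: 9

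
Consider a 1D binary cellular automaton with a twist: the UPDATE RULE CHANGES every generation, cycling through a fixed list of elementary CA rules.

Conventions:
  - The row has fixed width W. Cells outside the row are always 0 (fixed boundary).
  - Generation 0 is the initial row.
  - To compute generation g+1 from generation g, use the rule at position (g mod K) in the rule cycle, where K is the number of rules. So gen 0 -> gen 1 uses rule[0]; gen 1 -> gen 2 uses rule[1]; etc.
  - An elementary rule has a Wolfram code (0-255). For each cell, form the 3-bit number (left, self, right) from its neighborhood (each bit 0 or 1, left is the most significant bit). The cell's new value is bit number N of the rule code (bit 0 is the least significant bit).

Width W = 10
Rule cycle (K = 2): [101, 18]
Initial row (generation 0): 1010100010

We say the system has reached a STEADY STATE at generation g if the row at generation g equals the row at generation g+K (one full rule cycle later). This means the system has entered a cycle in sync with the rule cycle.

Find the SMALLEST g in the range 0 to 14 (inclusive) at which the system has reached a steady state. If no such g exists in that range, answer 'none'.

Answer: 4

Derivation:
Gen 0: 1010100010
Gen 1 (rule 101): 1111101010
Gen 2 (rule 18): 0000000001
Gen 3 (rule 101): 1111111101
Gen 4 (rule 18): 0000000000
Gen 5 (rule 101): 1111111111
Gen 6 (rule 18): 0000000000
Gen 7 (rule 101): 1111111111
Gen 8 (rule 18): 0000000000
Gen 9 (rule 101): 1111111111
Gen 10 (rule 18): 0000000000
Gen 11 (rule 101): 1111111111
Gen 12 (rule 18): 0000000000
Gen 13 (rule 101): 1111111111
Gen 14 (rule 18): 0000000000
Gen 15 (rule 101): 1111111111
Gen 16 (rule 18): 0000000000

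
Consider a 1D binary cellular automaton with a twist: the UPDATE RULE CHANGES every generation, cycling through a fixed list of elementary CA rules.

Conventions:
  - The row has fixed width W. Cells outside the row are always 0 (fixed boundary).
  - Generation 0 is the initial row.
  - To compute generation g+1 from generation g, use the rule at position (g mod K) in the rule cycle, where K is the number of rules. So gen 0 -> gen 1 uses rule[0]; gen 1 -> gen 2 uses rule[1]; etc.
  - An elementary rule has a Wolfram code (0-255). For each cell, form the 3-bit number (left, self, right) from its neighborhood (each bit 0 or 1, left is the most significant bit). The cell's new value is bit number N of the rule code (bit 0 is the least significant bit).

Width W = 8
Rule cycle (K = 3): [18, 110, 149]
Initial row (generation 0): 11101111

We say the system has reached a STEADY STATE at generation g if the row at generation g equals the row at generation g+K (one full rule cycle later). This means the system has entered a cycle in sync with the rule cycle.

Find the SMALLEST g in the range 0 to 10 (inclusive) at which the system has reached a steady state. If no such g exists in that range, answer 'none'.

Gen 0: 11101111
Gen 1 (rule 18): 00000000
Gen 2 (rule 110): 00000000
Gen 3 (rule 149): 11111111
Gen 4 (rule 18): 00000000
Gen 5 (rule 110): 00000000
Gen 6 (rule 149): 11111111
Gen 7 (rule 18): 00000000
Gen 8 (rule 110): 00000000
Gen 9 (rule 149): 11111111
Gen 10 (rule 18): 00000000
Gen 11 (rule 110): 00000000
Gen 12 (rule 149): 11111111
Gen 13 (rule 18): 00000000

Answer: 1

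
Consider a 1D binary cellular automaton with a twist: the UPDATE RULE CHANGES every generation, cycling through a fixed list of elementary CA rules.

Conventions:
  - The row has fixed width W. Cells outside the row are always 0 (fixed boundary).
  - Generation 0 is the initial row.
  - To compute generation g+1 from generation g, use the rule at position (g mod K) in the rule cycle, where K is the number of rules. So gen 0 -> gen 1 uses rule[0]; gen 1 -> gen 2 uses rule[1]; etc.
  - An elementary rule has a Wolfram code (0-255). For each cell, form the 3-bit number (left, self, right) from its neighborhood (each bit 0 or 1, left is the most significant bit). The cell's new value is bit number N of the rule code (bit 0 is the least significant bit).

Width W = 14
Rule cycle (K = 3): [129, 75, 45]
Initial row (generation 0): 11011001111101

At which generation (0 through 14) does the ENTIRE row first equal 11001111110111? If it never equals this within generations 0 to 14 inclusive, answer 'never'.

Answer: 14

Derivation:
Gen 0: 11011001111101
Gen 1 (rule 129): 00000000111000
Gen 2 (rule 75): 11111111101011
Gen 3 (rule 45): 10000000011110
Gen 4 (rule 129): 00111111001100
Gen 5 (rule 75): 11100001011101
Gen 6 (rule 45): 10001101110011
Gen 7 (rule 129): 00100000100000
Gen 8 (rule 75): 11001111001111
Gen 9 (rule 45): 10001000001000
Gen 10 (rule 129): 00100011100011
Gen 11 (rule 75): 11001110101111
Gen 12 (rule 45): 10001001111000
Gen 13 (rule 129): 00100000110011
Gen 14 (rule 75): 11001111110111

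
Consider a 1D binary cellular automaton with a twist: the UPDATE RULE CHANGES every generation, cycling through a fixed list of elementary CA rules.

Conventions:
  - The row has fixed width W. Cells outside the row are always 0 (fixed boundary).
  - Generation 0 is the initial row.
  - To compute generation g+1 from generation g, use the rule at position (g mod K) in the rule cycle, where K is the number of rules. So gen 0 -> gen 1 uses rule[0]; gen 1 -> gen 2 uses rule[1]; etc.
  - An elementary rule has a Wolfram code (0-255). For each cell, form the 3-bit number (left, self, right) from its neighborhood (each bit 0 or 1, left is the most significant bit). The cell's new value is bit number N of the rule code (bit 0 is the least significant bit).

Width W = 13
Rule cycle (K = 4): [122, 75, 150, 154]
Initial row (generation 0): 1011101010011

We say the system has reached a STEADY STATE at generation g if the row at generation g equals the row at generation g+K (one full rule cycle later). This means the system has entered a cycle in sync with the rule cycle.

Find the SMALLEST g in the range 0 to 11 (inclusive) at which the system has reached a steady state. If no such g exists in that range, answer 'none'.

Answer: none

Derivation:
Gen 0: 1011101010011
Gen 1 (rule 122): 0110110101111
Gen 2 (rule 75): 1110110001001
Gen 3 (rule 150): 0100001011111
Gen 4 (rule 154): 1010010011110
Gen 5 (rule 122): 0101101110011
Gen 6 (rule 75): 1001101010111
Gen 7 (rule 150): 1110001010010
Gen 8 (rule 154): 1101010001101
Gen 9 (rule 122): 1110101011110
Gen 10 (rule 75): 1010000010010
Gen 11 (rule 150): 1011000111111
Gen 12 (rule 154): 0010101111110
Gen 13 (rule 122): 0101011000011
Gen 14 (rule 75): 1000011011111
Gen 15 (rule 150): 1100100001110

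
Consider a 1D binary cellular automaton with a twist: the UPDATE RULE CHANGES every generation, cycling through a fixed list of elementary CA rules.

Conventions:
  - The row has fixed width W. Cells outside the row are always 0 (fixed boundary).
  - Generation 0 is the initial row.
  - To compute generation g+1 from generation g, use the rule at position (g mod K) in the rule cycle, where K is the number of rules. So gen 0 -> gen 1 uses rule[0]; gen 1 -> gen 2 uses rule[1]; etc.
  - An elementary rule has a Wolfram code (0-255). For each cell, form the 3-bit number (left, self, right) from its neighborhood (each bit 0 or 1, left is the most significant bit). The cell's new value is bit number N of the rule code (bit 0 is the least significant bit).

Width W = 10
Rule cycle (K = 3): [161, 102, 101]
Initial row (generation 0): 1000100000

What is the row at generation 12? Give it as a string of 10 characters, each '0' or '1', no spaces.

Answer: 1110000101

Derivation:
Gen 0: 1000100000
Gen 1 (rule 161): 0010001111
Gen 2 (rule 102): 0110010001
Gen 3 (rule 101): 0010010101
Gen 4 (rule 161): 1000001010
Gen 5 (rule 102): 1000011110
Gen 6 (rule 101): 1011000010
Gen 7 (rule 161): 0100011000
Gen 8 (rule 102): 1100101000
Gen 9 (rule 101): 0100111011
Gen 10 (rule 161): 0000010100
Gen 11 (rule 102): 0000111100
Gen 12 (rule 101): 1110000101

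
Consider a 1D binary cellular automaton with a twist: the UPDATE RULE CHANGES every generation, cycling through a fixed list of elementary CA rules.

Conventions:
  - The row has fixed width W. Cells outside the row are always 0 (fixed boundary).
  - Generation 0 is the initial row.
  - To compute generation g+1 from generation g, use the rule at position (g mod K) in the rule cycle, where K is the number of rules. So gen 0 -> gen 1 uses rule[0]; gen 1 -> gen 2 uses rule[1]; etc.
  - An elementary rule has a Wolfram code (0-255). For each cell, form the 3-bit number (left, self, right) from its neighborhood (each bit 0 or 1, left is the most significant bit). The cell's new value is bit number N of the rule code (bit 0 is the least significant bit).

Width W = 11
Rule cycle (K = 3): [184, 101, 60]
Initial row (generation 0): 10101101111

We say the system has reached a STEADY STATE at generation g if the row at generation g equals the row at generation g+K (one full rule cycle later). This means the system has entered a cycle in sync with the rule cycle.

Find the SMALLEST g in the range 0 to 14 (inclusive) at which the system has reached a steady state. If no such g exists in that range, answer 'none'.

Answer: none

Derivation:
Gen 0: 10101101111
Gen 1 (rule 184): 01011011110
Gen 2 (rule 101): 01101100010
Gen 3 (rule 60): 01011010011
Gen 4 (rule 184): 00110101010
Gen 5 (rule 101): 10011111110
Gen 6 (rule 60): 11010000001
Gen 7 (rule 184): 10101000000
Gen 8 (rule 101): 11111011111
Gen 9 (rule 60): 10000110000
Gen 10 (rule 184): 01000101000
Gen 11 (rule 101): 01010111011
Gen 12 (rule 60): 01111100110
Gen 13 (rule 184): 01111010101
Gen 14 (rule 101): 00001111111
Gen 15 (rule 60): 00001000000
Gen 16 (rule 184): 00000100000
Gen 17 (rule 101): 11110101111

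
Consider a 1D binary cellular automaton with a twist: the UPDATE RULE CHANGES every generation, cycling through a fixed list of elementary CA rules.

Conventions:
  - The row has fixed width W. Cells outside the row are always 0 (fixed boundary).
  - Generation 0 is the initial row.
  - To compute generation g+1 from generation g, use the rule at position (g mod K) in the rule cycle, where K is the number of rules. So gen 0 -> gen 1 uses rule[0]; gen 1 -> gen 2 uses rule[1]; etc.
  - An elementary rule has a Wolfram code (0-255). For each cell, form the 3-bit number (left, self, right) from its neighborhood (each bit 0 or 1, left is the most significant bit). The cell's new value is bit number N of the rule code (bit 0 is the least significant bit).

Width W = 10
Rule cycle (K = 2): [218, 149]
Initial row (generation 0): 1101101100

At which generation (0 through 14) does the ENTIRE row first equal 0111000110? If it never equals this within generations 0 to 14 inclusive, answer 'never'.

Answer: 6

Derivation:
Gen 0: 1101101100
Gen 1 (rule 218): 1101101110
Gen 2 (rule 149): 0000000101
Gen 3 (rule 218): 0000001000
Gen 4 (rule 149): 1111101111
Gen 5 (rule 218): 1111101111
Gen 6 (rule 149): 0111000110
Gen 7 (rule 218): 1111101111
Gen 8 (rule 149): 0111000110
Gen 9 (rule 218): 1111101111
Gen 10 (rule 149): 0111000110
Gen 11 (rule 218): 1111101111
Gen 12 (rule 149): 0111000110
Gen 13 (rule 218): 1111101111
Gen 14 (rule 149): 0111000110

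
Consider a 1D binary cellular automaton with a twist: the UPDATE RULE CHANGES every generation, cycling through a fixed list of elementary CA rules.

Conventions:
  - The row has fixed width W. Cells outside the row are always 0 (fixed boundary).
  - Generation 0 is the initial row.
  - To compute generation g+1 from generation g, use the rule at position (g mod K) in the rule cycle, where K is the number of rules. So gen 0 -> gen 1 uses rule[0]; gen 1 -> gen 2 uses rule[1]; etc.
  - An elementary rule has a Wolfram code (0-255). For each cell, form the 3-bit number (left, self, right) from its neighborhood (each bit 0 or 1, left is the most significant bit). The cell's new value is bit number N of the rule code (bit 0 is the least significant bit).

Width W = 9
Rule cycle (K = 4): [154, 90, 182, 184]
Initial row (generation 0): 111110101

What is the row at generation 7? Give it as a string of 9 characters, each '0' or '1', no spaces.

Gen 0: 111110101
Gen 1 (rule 154): 111100000
Gen 2 (rule 90): 100110000
Gen 3 (rule 182): 111001000
Gen 4 (rule 184): 110100100
Gen 5 (rule 154): 100011010
Gen 6 (rule 90): 010111001
Gen 7 (rule 182): 111010111

Answer: 111010111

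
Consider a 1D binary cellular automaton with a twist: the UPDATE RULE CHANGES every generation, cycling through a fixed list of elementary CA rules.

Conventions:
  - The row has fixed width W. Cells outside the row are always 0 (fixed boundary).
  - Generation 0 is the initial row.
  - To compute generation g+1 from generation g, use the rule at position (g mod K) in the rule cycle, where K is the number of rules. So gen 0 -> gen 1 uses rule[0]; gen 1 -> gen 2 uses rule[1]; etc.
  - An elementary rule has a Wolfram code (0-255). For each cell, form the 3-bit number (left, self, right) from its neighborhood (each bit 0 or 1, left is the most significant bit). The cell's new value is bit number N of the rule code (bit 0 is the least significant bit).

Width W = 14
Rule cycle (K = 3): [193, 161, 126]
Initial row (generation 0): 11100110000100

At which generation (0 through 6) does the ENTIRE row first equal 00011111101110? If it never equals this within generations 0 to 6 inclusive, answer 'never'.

Gen 0: 11100110000100
Gen 1 (rule 193): 01100010110001
Gen 2 (rule 161): 00001001000100
Gen 3 (rule 126): 00011111101110
Gen 4 (rule 193): 11001111100110
Gen 5 (rule 161): 00000111000000
Gen 6 (rule 126): 00001101100000

Answer: 3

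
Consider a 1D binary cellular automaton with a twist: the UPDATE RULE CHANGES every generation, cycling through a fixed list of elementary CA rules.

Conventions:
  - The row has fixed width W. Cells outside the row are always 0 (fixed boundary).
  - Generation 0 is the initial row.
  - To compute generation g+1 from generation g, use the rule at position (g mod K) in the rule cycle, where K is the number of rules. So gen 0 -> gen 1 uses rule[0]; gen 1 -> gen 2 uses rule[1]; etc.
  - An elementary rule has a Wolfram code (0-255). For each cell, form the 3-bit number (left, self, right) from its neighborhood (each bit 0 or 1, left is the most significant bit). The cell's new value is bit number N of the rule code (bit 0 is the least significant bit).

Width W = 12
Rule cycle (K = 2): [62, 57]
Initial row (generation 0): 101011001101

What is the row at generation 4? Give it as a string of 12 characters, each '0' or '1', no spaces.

Answer: 101010110010

Derivation:
Gen 0: 101011001101
Gen 1 (rule 62): 111110111011
Gen 2 (rule 57): 100001100110
Gen 3 (rule 62): 110011011101
Gen 4 (rule 57): 101010110010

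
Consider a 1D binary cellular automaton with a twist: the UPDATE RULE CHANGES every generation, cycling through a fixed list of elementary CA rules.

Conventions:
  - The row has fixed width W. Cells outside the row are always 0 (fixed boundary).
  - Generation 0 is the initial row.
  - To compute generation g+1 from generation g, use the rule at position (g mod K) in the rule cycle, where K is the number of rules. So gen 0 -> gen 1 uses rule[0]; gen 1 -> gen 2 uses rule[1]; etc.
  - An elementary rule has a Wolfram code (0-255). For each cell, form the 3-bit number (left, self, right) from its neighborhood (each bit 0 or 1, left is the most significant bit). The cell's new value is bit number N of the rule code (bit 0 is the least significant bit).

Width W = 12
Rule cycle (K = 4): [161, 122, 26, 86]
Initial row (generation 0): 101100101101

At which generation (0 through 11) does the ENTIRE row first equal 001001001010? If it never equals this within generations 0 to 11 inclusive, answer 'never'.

Gen 0: 101100101101
Gen 1 (rule 161): 010000010010
Gen 2 (rule 122): 101000101101
Gen 3 (rule 26): 000101001000
Gen 4 (rule 86): 001101111100
Gen 5 (rule 161): 100010111001
Gen 6 (rule 122): 010101101110
Gen 7 (rule 26): 100001001001
Gen 8 (rule 86): 110011111111
Gen 9 (rule 161): 000001111110
Gen 10 (rule 122): 000011000011
Gen 11 (rule 26): 000110100110

Answer: never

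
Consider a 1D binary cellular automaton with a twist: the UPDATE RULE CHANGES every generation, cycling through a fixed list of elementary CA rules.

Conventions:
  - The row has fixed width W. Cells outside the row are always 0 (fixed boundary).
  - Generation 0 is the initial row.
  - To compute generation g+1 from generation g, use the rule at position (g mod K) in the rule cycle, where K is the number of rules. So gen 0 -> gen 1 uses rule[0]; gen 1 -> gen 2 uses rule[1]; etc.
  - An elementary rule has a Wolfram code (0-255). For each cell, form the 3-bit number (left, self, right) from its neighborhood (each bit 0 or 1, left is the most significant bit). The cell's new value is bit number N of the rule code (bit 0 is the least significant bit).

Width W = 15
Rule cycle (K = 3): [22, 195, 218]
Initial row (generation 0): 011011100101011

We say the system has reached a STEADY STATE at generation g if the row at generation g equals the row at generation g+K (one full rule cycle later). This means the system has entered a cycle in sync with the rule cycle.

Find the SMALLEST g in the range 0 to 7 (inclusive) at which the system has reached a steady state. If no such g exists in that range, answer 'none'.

Gen 0: 011011100101011
Gen 1 (rule 22): 100000011101000
Gen 2 (rule 195): 001111101100011
Gen 3 (rule 218): 011111101110111
Gen 4 (rule 22): 100000000000000
Gen 5 (rule 195): 001111111111111
Gen 6 (rule 218): 011111111111111
Gen 7 (rule 22): 100000000000000
Gen 8 (rule 195): 001111111111111
Gen 9 (rule 218): 011111111111111
Gen 10 (rule 22): 100000000000000

Answer: 4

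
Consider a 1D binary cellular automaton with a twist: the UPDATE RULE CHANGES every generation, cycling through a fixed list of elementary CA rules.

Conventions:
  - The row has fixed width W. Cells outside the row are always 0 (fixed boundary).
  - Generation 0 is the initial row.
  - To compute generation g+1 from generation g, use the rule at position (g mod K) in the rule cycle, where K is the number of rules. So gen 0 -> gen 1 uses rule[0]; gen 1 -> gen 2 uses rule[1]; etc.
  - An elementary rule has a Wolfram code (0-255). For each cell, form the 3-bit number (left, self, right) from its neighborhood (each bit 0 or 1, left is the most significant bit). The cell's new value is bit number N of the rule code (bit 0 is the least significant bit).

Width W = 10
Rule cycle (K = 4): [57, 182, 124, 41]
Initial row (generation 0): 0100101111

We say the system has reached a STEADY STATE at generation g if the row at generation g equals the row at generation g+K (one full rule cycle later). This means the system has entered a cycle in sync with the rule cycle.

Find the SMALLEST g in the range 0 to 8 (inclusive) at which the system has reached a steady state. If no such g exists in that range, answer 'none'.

Gen 0: 0100101111
Gen 1 (rule 57): 0010011000
Gen 2 (rule 182): 0111100100
Gen 3 (rule 124): 0100110110
Gen 4 (rule 41): 0000101100
Gen 5 (rule 57): 1110011011
Gen 6 (rule 182): 0101100100
Gen 7 (rule 124): 0111110110
Gen 8 (rule 41): 0100001100
Gen 9 (rule 57): 0011101011
Gen 10 (rule 182): 0101011100
Gen 11 (rule 124): 0111110110
Gen 12 (rule 41): 0100001100

Answer: 7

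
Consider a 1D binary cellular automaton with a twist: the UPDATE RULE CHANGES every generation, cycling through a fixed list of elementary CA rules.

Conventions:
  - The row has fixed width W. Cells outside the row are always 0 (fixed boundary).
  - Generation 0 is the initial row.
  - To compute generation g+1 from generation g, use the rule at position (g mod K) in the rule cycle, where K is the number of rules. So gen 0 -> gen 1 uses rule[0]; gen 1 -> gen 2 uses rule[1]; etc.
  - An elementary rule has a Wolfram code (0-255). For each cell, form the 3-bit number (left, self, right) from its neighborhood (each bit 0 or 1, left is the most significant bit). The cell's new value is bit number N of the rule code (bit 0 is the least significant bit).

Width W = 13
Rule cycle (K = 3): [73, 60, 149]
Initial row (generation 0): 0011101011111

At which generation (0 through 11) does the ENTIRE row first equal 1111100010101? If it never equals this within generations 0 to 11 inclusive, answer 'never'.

Gen 0: 0011101011111
Gen 1 (rule 73): 1010100010001
Gen 2 (rule 60): 1111110011001
Gen 3 (rule 149): 0111101000101
Gen 4 (rule 73): 0100100010000
Gen 5 (rule 60): 0110110011000
Gen 6 (rule 149): 0000001000111
Gen 7 (rule 73): 1111100010101
Gen 8 (rule 60): 1000010011111
Gen 9 (rule 149): 1111011001110
Gen 10 (rule 73): 1001011001010
Gen 11 (rule 60): 1101110101111

Answer: 7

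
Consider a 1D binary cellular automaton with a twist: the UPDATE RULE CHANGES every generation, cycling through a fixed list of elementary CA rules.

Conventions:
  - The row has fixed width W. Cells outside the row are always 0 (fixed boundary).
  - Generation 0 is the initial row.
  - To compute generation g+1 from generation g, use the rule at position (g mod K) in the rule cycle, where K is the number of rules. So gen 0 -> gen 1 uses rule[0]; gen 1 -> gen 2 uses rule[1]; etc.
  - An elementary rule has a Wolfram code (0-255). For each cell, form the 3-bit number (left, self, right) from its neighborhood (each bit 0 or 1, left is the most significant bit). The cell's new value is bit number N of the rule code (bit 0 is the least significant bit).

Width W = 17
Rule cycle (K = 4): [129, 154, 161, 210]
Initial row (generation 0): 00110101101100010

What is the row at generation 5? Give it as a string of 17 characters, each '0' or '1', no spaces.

Answer: 10000111111100000

Derivation:
Gen 0: 00110101101100010
Gen 1 (rule 129): 10000000000001000
Gen 2 (rule 154): 01000000000010100
Gen 3 (rule 161): 00011111111001001
Gen 4 (rule 210): 00101111111110110
Gen 5 (rule 129): 10000111111100000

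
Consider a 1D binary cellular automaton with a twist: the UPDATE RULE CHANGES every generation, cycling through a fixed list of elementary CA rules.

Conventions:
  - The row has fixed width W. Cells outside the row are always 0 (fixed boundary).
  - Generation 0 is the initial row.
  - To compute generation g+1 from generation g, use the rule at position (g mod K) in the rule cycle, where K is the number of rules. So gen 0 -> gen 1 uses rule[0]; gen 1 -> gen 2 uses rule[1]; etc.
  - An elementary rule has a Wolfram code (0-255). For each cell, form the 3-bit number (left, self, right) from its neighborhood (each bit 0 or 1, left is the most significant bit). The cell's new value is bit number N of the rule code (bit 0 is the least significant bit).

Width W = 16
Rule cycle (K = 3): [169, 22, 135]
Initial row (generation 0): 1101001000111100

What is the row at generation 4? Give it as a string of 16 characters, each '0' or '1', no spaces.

Gen 0: 1101001000111100
Gen 1 (rule 169): 1010000010111001
Gen 2 (rule 22): 1011000110000111
Gen 3 (rule 135): 1000011000111010
Gen 4 (rule 169): 0011010010110100

Answer: 0011010010110100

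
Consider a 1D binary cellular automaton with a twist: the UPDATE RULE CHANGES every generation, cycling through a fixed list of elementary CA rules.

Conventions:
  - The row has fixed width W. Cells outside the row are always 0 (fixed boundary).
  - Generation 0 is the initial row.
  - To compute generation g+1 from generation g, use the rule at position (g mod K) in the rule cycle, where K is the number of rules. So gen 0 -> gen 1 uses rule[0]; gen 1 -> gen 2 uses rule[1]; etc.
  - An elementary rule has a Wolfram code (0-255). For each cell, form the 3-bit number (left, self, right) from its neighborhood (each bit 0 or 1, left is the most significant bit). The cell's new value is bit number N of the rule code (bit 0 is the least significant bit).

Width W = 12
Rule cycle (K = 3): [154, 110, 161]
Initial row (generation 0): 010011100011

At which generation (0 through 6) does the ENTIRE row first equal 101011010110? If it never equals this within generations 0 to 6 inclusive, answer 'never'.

Gen 0: 010011100011
Gen 1 (rule 154): 101111010110
Gen 2 (rule 110): 111001111110
Gen 3 (rule 161): 010000111100
Gen 4 (rule 154): 101001111010
Gen 5 (rule 110): 111011001110
Gen 6 (rule 161): 010100000100

Answer: never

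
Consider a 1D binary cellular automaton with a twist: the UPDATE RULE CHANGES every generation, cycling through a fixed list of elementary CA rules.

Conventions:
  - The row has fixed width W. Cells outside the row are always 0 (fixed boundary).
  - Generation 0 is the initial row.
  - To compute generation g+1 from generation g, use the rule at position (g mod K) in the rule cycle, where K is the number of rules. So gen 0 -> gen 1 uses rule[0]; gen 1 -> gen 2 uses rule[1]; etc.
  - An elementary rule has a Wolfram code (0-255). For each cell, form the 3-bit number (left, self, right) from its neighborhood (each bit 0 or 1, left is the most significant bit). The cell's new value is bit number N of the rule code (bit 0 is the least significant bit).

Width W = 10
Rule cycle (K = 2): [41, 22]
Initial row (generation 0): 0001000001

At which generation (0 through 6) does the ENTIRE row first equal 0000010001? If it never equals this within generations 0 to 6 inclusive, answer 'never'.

Gen 0: 0001000001
Gen 1 (rule 41): 1100011100
Gen 2 (rule 22): 0010100010
Gen 3 (rule 41): 1001001000
Gen 4 (rule 22): 1111111100
Gen 5 (rule 41): 1000000001
Gen 6 (rule 22): 1100000011

Answer: never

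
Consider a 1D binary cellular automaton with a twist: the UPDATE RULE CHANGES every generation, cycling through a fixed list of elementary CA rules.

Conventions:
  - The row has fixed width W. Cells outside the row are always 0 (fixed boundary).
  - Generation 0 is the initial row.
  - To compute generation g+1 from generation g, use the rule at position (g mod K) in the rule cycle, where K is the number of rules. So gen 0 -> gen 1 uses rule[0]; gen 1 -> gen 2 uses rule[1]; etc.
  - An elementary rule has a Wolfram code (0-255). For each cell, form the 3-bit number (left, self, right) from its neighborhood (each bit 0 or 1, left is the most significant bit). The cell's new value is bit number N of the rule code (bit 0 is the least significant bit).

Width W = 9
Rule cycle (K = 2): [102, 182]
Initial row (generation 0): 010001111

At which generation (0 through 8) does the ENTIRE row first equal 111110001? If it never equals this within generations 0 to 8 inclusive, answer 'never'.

Gen 0: 010001111
Gen 1 (rule 102): 110010001
Gen 2 (rule 182): 001111011
Gen 3 (rule 102): 010001101
Gen 4 (rule 182): 111010011
Gen 5 (rule 102): 001110101
Gen 6 (rule 182): 010101111
Gen 7 (rule 102): 111110001
Gen 8 (rule 182): 011101011

Answer: 7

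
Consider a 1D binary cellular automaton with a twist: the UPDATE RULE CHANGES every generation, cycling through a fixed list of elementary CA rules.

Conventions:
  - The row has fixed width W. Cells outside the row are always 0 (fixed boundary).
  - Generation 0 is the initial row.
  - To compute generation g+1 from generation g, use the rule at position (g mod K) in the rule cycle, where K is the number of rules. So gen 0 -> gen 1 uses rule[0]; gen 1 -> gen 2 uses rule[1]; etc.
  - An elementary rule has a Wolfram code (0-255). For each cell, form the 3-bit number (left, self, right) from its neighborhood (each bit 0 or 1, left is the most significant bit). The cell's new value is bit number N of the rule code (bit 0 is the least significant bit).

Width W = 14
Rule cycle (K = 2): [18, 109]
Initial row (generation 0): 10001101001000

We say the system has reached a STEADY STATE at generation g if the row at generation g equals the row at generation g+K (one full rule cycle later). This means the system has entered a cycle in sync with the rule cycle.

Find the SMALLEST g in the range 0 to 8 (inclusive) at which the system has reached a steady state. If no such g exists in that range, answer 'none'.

Answer: 5

Derivation:
Gen 0: 10001101001000
Gen 1 (rule 18): 01010000110100
Gen 2 (rule 109): 01110110111101
Gen 3 (rule 18): 10000000000000
Gen 4 (rule 109): 10111111111111
Gen 5 (rule 18): 00000000000000
Gen 6 (rule 109): 11111111111111
Gen 7 (rule 18): 00000000000000
Gen 8 (rule 109): 11111111111111
Gen 9 (rule 18): 00000000000000
Gen 10 (rule 109): 11111111111111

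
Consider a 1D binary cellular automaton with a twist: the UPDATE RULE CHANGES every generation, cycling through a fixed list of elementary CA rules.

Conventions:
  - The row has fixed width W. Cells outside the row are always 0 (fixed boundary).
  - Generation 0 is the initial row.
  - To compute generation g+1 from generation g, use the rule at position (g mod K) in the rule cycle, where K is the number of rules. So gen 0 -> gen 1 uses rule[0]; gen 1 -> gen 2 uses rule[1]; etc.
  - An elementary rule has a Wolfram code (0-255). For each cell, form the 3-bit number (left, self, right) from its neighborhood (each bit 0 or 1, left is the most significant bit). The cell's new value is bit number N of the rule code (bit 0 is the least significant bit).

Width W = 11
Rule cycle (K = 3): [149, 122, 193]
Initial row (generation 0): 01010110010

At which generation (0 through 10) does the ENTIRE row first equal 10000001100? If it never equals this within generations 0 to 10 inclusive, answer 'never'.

Answer: 5

Derivation:
Gen 0: 01010110010
Gen 1 (rule 149): 01010001011
Gen 2 (rule 122): 10101010111
Gen 3 (rule 193): 00000000011
Gen 4 (rule 149): 11111111000
Gen 5 (rule 122): 10000001100
Gen 6 (rule 193): 00111100101
Gen 7 (rule 149): 10011010101
Gen 8 (rule 122): 01111101010
Gen 9 (rule 193): 00111100000
Gen 10 (rule 149): 10011011111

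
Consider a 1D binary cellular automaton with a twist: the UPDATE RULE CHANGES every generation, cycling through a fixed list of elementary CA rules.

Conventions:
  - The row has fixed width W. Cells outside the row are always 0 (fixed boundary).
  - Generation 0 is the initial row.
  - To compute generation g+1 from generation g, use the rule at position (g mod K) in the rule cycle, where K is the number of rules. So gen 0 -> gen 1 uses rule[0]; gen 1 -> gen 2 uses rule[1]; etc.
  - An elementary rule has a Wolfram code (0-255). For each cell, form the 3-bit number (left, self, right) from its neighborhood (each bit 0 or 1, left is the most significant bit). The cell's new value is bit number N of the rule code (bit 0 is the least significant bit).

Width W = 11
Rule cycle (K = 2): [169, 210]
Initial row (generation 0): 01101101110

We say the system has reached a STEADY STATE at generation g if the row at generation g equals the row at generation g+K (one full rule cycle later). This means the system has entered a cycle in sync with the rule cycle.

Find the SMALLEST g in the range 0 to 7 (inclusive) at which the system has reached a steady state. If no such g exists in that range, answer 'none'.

Answer: 3

Derivation:
Gen 0: 01101101110
Gen 1 (rule 169): 01011011100
Gen 2 (rule 210): 10001001110
Gen 3 (rule 169): 00100001100
Gen 4 (rule 210): 01010010110
Gen 5 (rule 169): 00100001100
Gen 6 (rule 210): 01010010110
Gen 7 (rule 169): 00100001100
Gen 8 (rule 210): 01010010110
Gen 9 (rule 169): 00100001100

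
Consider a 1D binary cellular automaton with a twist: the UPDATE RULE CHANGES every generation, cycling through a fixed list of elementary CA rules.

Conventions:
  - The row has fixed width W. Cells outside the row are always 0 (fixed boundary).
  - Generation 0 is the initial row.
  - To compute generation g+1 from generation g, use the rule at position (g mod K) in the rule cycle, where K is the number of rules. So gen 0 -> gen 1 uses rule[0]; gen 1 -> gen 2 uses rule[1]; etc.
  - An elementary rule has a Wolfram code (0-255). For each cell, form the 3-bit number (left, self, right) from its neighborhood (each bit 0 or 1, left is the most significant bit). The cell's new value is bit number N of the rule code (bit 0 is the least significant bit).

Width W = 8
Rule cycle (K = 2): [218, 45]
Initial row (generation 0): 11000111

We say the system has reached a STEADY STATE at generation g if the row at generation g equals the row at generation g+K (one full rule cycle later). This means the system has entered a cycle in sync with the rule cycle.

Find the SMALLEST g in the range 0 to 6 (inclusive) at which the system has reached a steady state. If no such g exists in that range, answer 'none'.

Gen 0: 11000111
Gen 1 (rule 218): 11101111
Gen 2 (rule 45): 10011000
Gen 3 (rule 218): 01111100
Gen 4 (rule 45): 01000001
Gen 5 (rule 218): 10100010
Gen 6 (rule 45): 11101010
Gen 7 (rule 218): 11100001
Gen 8 (rule 45): 10001101

Answer: none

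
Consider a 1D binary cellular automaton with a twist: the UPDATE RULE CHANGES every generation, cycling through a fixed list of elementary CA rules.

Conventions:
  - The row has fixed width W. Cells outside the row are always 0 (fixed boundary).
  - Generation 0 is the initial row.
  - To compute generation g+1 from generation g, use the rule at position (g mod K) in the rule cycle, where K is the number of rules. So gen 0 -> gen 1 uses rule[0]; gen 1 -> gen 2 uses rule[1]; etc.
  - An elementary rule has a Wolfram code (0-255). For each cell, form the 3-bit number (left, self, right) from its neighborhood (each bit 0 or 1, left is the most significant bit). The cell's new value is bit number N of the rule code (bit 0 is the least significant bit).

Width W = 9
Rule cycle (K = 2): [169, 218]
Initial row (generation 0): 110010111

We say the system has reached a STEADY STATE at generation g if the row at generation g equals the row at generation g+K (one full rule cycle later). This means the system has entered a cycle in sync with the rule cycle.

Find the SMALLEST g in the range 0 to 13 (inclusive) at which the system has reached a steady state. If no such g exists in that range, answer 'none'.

Answer: 7

Derivation:
Gen 0: 110010111
Gen 1 (rule 169): 100001110
Gen 2 (rule 218): 010011111
Gen 3 (rule 169): 000011110
Gen 4 (rule 218): 000111111
Gen 5 (rule 169): 110111110
Gen 6 (rule 218): 110111111
Gen 7 (rule 169): 101111110
Gen 8 (rule 218): 001111111
Gen 9 (rule 169): 101111110
Gen 10 (rule 218): 001111111
Gen 11 (rule 169): 101111110
Gen 12 (rule 218): 001111111
Gen 13 (rule 169): 101111110
Gen 14 (rule 218): 001111111
Gen 15 (rule 169): 101111110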